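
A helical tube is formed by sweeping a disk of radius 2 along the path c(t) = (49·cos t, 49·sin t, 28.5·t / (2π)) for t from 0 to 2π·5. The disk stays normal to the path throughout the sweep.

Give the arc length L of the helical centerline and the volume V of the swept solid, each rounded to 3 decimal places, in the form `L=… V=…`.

L=1545.962 V=19427.130

2πR = 2π·49 = 307.876080
per-turn = √(307.876080² + 28.5²) = √(94787.6807 + 812.25) = √95599.9307 = 309.192385
L = 5 × 309.192385 = 1545.961923
V = π·2² × L = 12.566371 × 1545.961923 = 19427.130477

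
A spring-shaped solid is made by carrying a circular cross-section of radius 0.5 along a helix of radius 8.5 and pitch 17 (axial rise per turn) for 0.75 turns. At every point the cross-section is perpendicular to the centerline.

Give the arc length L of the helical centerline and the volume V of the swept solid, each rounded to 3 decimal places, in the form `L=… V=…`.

L=42.036 V=33.015

2πR = 2π·8.5 = 53.407075
per-turn = √(53.407075² + 17²) = √(2852.3157 + 289) = √3141.3157 = 56.047441
L = 0.75 × 56.047441 = 42.035581
V = π·0.5² × L = 0.785398 × 42.035581 = 33.014668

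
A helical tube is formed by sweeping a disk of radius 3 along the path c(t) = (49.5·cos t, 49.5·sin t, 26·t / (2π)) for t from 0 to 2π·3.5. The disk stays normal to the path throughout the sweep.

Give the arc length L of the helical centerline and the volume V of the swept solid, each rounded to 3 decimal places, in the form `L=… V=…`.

L=1092.359 V=30885.720

2πR = 2π·49.5 = 311.017673
per-turn = √(311.017673² + 26²) = √(96731.9927 + 676) = √97407.9927 = 312.102536
L = 3.5 × 312.102536 = 1092.358875
V = π·3² × L = 28.274334 × 1092.358875 = 30885.719541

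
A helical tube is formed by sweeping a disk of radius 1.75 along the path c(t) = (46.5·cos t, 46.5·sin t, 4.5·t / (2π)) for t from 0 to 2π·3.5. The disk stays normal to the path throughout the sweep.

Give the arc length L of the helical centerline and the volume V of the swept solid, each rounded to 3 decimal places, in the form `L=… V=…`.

2πR = 2π·46.5 = 292.168117
per-turn = √(292.168117² + 4.5²) = √(85362.2085 + 20.25) = √85382.4585 = 292.202769
L = 3.5 × 292.202769 = 1022.709693
V = π·1.75² × L = 9.621128 × 1022.709693 = 9839.620354

L=1022.710 V=9839.620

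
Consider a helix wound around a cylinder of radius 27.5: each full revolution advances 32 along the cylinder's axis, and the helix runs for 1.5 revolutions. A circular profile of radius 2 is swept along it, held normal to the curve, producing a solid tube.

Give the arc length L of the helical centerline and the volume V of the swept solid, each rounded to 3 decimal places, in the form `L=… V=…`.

L=263.589 V=3312.353

2πR = 2π·27.5 = 172.787596
per-turn = √(172.787596² + 32²) = √(29855.5533 + 1024) = √30879.5533 = 175.725790
L = 1.5 × 175.725790 = 263.588685
V = π·2² × L = 12.566371 × 263.588685 = 3312.353108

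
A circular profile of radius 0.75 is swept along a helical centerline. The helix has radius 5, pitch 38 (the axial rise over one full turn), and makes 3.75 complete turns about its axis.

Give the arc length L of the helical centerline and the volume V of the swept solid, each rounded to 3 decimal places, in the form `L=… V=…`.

L=184.893 V=326.733

2πR = 2π·5 = 31.415927
per-turn = √(31.415927² + 38²) = √(986.9604 + 1444) = √2430.9604 = 49.304771
L = 3.75 × 49.304771 = 184.892891
V = π·0.75² × L = 1.767146 × 184.892891 = 326.732709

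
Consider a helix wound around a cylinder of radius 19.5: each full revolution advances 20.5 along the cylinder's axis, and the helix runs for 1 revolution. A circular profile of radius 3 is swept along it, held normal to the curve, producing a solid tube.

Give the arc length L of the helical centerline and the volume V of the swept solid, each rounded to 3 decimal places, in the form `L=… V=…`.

L=124.225 V=3512.387

2πR = 2π·19.5 = 122.522113
per-turn = √(122.522113² + 20.5²) = √(15011.6683 + 420.25) = √15431.9183 = 124.225272
L = 1 × 124.225272 = 124.225272
V = π·3² × L = 28.274334 × 124.225272 = 3512.386827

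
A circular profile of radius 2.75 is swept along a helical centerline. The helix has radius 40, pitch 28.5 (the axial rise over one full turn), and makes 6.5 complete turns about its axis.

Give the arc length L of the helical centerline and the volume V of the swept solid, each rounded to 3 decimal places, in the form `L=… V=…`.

2πR = 2π·40 = 251.327412
per-turn = √(251.327412² + 28.5²) = √(63165.4682 + 812.25) = √63977.7182 = 252.938171
L = 6.5 × 252.938171 = 1644.098109
V = π·2.75² × L = 23.758294 × 1644.098109 = 39060.966970

L=1644.098 V=39060.967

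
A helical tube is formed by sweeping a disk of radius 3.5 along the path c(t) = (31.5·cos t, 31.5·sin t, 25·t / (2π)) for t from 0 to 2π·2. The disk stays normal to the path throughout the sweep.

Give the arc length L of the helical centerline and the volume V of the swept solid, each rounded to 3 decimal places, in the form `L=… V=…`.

L=398.986 V=15354.781

2πR = 2π·31.5 = 197.920337
per-turn = √(197.920337² + 25²) = √(39172.4599 + 625) = √39797.4599 = 199.493007
L = 2 × 199.493007 = 398.986014
V = π·3.5² × L = 38.484510 × 398.986014 = 15354.781253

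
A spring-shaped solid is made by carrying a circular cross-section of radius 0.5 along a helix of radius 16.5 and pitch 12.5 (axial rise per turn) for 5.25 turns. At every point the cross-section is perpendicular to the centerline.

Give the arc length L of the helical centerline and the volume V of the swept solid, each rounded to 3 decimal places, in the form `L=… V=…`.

2πR = 2π·16.5 = 103.672558
per-turn = √(103.672558² + 12.5²) = √(10747.9992 + 156.25) = √10904.2492 = 104.423413
L = 5.25 × 104.423413 = 548.222919
V = π·0.5² × L = 0.785398 × 548.222919 = 430.573273

L=548.223 V=430.573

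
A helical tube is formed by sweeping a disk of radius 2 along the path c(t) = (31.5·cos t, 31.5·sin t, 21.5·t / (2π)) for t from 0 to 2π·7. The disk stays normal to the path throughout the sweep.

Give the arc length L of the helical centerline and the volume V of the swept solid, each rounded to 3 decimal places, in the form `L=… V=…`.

2πR = 2π·31.5 = 197.920337
per-turn = √(197.920337² + 21.5²) = √(39172.4599 + 462.25) = √39634.7099 = 199.084680
L = 7 × 199.084680 = 1393.592761
V = π·2² × L = 12.566371 × 1393.592761 = 17512.403120

L=1393.593 V=17512.403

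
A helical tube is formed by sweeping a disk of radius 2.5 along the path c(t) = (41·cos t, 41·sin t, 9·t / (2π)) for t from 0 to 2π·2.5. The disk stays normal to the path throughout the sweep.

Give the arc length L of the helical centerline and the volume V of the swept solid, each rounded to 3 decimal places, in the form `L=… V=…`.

L=644.419 V=12653.146

2πR = 2π·41 = 257.610598
per-turn = √(257.610598² + 9²) = √(66363.2200 + 81) = √66444.2200 = 257.767764
L = 2.5 × 257.767764 = 644.419409
V = π·2.5² × L = 19.634954 × 644.419409 = 12653.145511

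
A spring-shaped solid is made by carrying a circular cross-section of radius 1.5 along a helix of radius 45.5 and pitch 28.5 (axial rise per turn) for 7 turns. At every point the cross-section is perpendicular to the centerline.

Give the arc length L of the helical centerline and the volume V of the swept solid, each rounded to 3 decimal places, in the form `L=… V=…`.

L=2011.114 V=14215.728

2πR = 2π·45.5 = 285.884931
per-turn = √(285.884931² + 28.5²) = √(81730.1940 + 812.25) = √82542.4440 = 287.302008
L = 7 × 287.302008 = 2011.114059
V = π·1.5² × L = 7.068583 × 2011.114059 = 14215.727595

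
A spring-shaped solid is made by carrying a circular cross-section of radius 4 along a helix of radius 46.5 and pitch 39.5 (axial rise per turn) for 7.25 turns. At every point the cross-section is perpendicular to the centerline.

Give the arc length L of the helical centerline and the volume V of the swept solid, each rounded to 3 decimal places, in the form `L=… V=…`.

2πR = 2π·46.5 = 292.168117
per-turn = √(292.168117² + 39.5²) = √(85362.2085 + 1560.25) = √86922.4585 = 294.826150
L = 7.25 × 294.826150 = 2137.489584
V = π·4² × L = 50.265482 × 2137.489584 = 107441.945203

L=2137.490 V=107441.945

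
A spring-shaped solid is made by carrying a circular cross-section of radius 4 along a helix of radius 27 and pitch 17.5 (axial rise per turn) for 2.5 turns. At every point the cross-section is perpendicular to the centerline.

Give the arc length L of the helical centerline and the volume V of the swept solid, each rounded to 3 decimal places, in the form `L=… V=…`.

2πR = 2π·27 = 169.646003
per-turn = √(169.646003² + 17.5²) = √(28779.7664 + 306.25) = √29086.0164 = 170.546230
L = 2.5 × 170.546230 = 426.365574
V = π·4² × L = 50.265482 × 426.365574 = 21431.471281

L=426.366 V=21431.471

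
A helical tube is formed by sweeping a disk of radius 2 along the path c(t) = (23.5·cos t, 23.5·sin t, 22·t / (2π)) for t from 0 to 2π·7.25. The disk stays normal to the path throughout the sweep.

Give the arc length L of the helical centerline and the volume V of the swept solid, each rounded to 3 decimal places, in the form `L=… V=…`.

2πR = 2π·23.5 = 147.654855
per-turn = √(147.654855² + 22²) = √(21801.9561 + 484) = √22285.9561 = 149.284815
L = 7.25 × 149.284815 = 1082.314912
V = π·2² × L = 12.566371 × 1082.314912 = 13600.770305

L=1082.315 V=13600.770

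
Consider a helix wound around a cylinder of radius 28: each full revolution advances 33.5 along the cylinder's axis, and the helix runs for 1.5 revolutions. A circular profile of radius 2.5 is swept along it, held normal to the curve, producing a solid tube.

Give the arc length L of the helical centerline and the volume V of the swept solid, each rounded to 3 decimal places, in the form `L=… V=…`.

2πR = 2π·28 = 175.929189
per-turn = √(175.929189² + 33.5²) = √(30951.0794 + 1122.25) = √32073.3294 = 179.090283
L = 1.5 × 179.090283 = 268.635424
V = π·2.5² × L = 19.634954 × 268.635424 = 5274.644220

L=268.635 V=5274.644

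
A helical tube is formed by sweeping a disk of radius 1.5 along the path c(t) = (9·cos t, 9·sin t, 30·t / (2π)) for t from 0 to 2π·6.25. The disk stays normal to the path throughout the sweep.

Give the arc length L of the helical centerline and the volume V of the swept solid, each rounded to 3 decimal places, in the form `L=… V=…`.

2πR = 2π·9 = 56.548668
per-turn = √(56.548668² + 30²) = √(3197.7518 + 900) = √4097.7518 = 64.013685
L = 6.25 × 64.013685 = 400.085529
V = π·1.5² × L = 7.068583 × 400.085529 = 2828.037959

L=400.086 V=2828.038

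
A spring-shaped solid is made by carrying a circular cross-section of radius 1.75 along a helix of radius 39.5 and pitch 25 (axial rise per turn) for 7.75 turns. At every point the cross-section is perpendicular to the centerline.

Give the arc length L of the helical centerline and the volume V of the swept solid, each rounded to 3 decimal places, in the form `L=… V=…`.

2πR = 2π·39.5 = 248.185820
per-turn = √(248.185820² + 25²) = √(61596.2011 + 625) = √62221.2011 = 249.441779
L = 7.75 × 249.441779 = 1933.173787
V = π·1.75² × L = 9.621128 × 1933.173787 = 18599.311483

L=1933.174 V=18599.311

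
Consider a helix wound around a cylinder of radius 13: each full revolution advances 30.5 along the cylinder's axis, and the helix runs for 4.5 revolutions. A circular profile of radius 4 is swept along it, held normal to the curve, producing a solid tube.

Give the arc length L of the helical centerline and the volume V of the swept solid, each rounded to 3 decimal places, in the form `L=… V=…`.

2πR = 2π·13 = 81.681409
per-turn = √(81.681409² + 30.5²) = √(6671.8526 + 930.25) = √7602.1026 = 87.190037
L = 4.5 × 87.190037 = 392.355167
V = π·4² × L = 50.265482 × 392.355167 = 19721.921769

L=392.355 V=19721.922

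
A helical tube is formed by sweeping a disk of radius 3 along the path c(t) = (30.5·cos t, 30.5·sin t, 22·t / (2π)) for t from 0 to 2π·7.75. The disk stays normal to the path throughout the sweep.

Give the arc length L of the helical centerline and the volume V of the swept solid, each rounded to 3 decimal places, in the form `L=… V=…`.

2πR = 2π·30.5 = 191.637152
per-turn = √(191.637152² + 22²) = √(36724.7980 + 484) = √37208.7980 = 192.895822
L = 7.75 × 192.895822 = 1494.942617
V = π·3² × L = 28.274334 × 1494.942617 = 42268.506691

L=1494.943 V=42268.507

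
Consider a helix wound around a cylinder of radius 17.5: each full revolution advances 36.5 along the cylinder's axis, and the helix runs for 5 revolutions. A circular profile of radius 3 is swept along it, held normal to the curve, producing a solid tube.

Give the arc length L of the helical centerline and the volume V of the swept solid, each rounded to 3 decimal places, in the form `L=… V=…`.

L=579.278 V=16378.697

2πR = 2π·17.5 = 109.955743
per-turn = √(109.955743² + 36.5²) = √(12090.2654 + 1332.25) = √13422.5154 = 115.855580
L = 5 × 115.855580 = 579.277899
V = π·3² × L = 28.274334 × 579.277899 = 16378.696740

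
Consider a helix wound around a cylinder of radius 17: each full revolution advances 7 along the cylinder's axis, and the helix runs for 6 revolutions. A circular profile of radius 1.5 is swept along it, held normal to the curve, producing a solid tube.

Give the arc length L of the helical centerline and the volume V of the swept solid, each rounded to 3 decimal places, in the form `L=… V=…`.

2πR = 2π·17 = 106.814150
per-turn = √(106.814150² + 7²) = √(11409.2627 + 49) = √11458.2627 = 107.043275
L = 6 × 107.043275 = 642.259649
V = π·1.5² × L = 7.068583 × 642.259649 = 4539.865939

L=642.260 V=4539.866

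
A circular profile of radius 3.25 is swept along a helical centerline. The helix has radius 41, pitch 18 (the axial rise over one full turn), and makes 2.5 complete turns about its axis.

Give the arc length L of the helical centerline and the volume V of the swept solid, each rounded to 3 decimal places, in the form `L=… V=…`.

2πR = 2π·41 = 257.610598
per-turn = √(257.610598² + 18²) = √(66363.2200 + 324) = √66687.2200 = 258.238688
L = 2.5 × 258.238688 = 645.596720
V = π·3.25² × L = 33.183072 × 645.596720 = 21422.882705

L=645.597 V=21422.883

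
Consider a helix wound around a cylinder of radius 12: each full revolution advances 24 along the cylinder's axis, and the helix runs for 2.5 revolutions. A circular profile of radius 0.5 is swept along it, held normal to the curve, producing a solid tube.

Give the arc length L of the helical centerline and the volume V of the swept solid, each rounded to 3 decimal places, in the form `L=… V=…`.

L=197.814 V=155.363

2πR = 2π·12 = 75.398224
per-turn = √(75.398224² + 24²) = √(5684.8921 + 576) = √6260.8921 = 79.125799
L = 2.5 × 79.125799 = 197.814499
V = π·0.5² × L = 0.785398 × 197.814499 = 155.363144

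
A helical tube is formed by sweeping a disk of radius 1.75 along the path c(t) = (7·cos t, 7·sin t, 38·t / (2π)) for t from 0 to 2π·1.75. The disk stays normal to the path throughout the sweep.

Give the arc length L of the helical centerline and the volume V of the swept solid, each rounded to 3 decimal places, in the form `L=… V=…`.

2πR = 2π·7 = 43.982297
per-turn = √(43.982297² + 38²) = √(1934.4425 + 1444) = √3378.4425 = 58.124371
L = 1.75 × 58.124371 = 101.717649
V = π·1.75² × L = 9.621128 × 101.717649 = 978.638467

L=101.718 V=978.638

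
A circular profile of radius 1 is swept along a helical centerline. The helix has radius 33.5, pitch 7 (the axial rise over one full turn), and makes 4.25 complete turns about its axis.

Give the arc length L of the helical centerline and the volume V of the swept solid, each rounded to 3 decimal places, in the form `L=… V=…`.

2πR = 2π·33.5 = 210.486708
per-turn = √(210.486708² + 7²) = √(44304.6542 + 49) = √44353.6542 = 210.603073
L = 4.25 × 210.603073 = 895.063058
V = π·1² × L = 3.141593 × 895.063058 = 2811.923528

L=895.063 V=2811.924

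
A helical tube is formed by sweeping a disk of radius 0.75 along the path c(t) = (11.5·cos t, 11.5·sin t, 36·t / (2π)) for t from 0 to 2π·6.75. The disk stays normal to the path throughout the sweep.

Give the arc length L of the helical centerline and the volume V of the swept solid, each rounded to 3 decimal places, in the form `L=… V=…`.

L=544.914 V=962.943

2πR = 2π·11.5 = 72.256631
per-turn = √(72.256631² + 36²) = √(5221.0207 + 1296) = √6517.0207 = 80.728067
L = 6.75 × 80.728067 = 544.914449
V = π·0.75² × L = 1.767146 × 544.914449 = 962.943317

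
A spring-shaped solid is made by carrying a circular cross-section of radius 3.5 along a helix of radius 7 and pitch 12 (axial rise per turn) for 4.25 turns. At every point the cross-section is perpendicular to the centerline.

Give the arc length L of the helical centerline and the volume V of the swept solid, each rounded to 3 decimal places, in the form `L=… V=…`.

L=193.757 V=7456.652

2πR = 2π·7 = 43.982297
per-turn = √(43.982297² + 12²) = √(1934.4425 + 144) = √2078.4425 = 45.589938
L = 4.25 × 45.589938 = 193.757237
V = π·3.5² × L = 38.484510 × 193.757237 = 7456.652335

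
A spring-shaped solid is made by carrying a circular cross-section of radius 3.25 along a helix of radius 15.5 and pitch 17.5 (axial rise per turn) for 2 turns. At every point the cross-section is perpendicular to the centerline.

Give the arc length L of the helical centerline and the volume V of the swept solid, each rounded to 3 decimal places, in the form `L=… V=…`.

2πR = 2π·15.5 = 97.389372
per-turn = √(97.389372² + 17.5²) = √(9484.6898 + 306.25) = √9790.9398 = 98.949178
L = 2 × 98.949178 = 197.898356
V = π·3.25² × L = 33.183072 × 197.898356 = 6566.875477

L=197.898 V=6566.875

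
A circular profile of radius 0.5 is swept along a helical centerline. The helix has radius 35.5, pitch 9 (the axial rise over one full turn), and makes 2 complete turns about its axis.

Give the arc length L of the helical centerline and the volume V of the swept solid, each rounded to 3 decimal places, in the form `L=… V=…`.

2πR = 2π·35.5 = 223.053078
per-turn = √(223.053078² + 9²) = √(49752.6758 + 81) = √49833.6758 = 223.234576
L = 2 × 223.234576 = 446.469151
V = π·0.5² × L = 0.785398 × 446.469151 = 350.656052

L=446.469 V=350.656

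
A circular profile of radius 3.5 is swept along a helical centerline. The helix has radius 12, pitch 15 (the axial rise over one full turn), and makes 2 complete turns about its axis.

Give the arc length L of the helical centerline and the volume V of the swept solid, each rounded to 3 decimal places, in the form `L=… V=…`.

2πR = 2π·12 = 75.398224
per-turn = √(75.398224² + 15²) = √(5684.8921 + 225) = √5909.8921 = 76.875823
L = 2 × 76.875823 = 153.751646
V = π·3.5² × L = 38.484510 × 153.751646 = 5917.056746

L=153.752 V=5917.057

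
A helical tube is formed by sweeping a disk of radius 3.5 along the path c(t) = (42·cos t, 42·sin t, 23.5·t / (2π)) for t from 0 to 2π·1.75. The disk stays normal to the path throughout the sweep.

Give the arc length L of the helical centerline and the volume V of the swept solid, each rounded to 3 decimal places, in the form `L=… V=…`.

L=463.642 V=17843.020

2πR = 2π·42 = 263.893783
per-turn = √(263.893783² + 23.5²) = √(69639.9287 + 552.25) = √70192.1787 = 264.938066
L = 1.75 × 264.938066 = 463.641615
V = π·3.5² × L = 38.484510 × 463.641615 = 17843.020371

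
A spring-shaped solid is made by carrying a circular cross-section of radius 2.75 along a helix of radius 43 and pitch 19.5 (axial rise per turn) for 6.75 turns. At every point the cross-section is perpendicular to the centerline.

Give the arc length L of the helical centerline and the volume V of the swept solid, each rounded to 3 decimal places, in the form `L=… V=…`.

2πR = 2π·43 = 270.176968
per-turn = √(270.176968² + 19.5²) = √(72995.5942 + 380.25) = √73375.8442 = 270.879760
L = 6.75 × 270.879760 = 1828.438377
V = π·2.75² × L = 23.758294 × 1828.438377 = 43440.577335

L=1828.438 V=43440.577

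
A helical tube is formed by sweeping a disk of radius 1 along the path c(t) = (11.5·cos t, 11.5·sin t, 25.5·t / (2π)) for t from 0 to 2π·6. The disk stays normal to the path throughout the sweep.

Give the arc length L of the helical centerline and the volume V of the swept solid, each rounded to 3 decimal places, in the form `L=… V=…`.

L=459.745 V=1444.332

2πR = 2π·11.5 = 72.256631
per-turn = √(72.256631² + 25.5²) = √(5221.0207 + 650.25) = √5871.2707 = 76.624218
L = 6 × 76.624218 = 459.745306
V = π·1² × L = 3.141593 × 459.745306 = 1444.332475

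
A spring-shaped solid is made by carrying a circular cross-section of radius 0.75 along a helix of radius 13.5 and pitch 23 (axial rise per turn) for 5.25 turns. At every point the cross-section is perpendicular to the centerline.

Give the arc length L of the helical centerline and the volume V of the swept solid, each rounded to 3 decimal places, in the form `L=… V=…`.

2πR = 2π·13.5 = 84.823002
per-turn = √(84.823002² + 23²) = √(7194.9416 + 529) = √7723.9416 = 87.885958
L = 5.25 × 87.885958 = 461.401279
V = π·0.75² × L = 1.767146 × 461.401279 = 815.363364

L=461.401 V=815.363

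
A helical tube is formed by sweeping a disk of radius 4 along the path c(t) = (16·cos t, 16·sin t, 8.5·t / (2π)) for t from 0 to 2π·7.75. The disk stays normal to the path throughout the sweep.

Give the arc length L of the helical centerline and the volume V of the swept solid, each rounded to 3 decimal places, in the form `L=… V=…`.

L=781.895 V=39302.325

2πR = 2π·16 = 100.530965
per-turn = √(100.530965² + 8.5²) = √(10106.4749 + 72.25) = √10178.7249 = 100.889667
L = 7.75 × 100.889667 = 781.894919
V = π·4² × L = 50.265482 × 781.894919 = 39302.325346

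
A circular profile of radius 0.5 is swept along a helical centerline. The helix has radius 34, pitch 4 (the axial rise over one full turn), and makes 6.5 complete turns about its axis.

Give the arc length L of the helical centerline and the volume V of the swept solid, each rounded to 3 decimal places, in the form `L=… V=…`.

L=1388.827 V=1090.782

2πR = 2π·34 = 213.628300
per-turn = √(213.628300² + 4²) = √(45637.0508 + 16) = √45653.0508 = 213.665745
L = 6.5 × 213.665745 = 1388.827345
V = π·0.5² × L = 0.785398 × 1388.827345 = 1090.782446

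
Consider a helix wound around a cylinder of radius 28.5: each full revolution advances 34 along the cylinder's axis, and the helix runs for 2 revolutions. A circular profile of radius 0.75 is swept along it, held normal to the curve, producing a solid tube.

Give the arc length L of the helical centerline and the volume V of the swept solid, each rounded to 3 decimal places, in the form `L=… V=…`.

L=364.540 V=644.195

2πR = 2π·28.5 = 179.070781
per-turn = √(179.070781² + 34²) = √(32066.3447 + 1156) = √33222.3447 = 182.269978
L = 2 × 182.269978 = 364.539955
V = π·0.75² × L = 1.767146 × 364.539955 = 644.195275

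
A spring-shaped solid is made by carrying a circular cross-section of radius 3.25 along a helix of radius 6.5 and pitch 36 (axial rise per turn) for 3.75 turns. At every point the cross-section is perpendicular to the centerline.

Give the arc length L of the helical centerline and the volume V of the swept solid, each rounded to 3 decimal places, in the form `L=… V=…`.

2πR = 2π·6.5 = 40.840704
per-turn = √(40.840704² + 36²) = √(1667.9631 + 1296) = √2963.9631 = 54.442292
L = 3.75 × 54.442292 = 204.158595
V = π·3.25² × L = 33.183072 × 204.158595 = 6774.609423

L=204.159 V=6774.609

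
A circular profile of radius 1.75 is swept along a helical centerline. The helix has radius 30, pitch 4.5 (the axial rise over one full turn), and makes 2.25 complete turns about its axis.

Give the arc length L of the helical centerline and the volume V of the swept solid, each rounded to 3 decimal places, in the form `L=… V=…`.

2πR = 2π·30 = 188.495559
per-turn = √(188.495559² + 4.5²) = √(35530.5758 + 20.25) = √35550.8258 = 188.549266
L = 2.25 × 188.549266 = 424.235849
V = π·1.75² × L = 9.621128 × 424.235849 = 4081.627197

L=424.236 V=4081.627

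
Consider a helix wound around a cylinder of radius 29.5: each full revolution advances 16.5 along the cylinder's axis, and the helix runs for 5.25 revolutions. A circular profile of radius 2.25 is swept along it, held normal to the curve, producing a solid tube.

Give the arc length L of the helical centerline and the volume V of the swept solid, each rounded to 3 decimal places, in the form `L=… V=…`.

2πR = 2π·29.5 = 185.353967
per-turn = √(185.353967² + 16.5²) = √(34356.0929 + 272.25) = √34628.3429 = 186.086923
L = 5.25 × 186.086923 = 976.956346
V = π·2.25² × L = 15.904313 × 976.956346 = 15537.819325

L=976.956 V=15537.819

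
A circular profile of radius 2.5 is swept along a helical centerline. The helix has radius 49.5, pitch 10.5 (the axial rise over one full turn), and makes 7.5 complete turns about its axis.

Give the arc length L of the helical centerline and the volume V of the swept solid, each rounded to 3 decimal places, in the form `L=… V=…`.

L=2333.961 V=45827.226

2πR = 2π·49.5 = 311.017673
per-turn = √(311.017673² + 10.5²) = √(96731.9927 + 110.25) = √96842.2427 = 311.194863
L = 7.5 × 311.194863 = 2333.961472
V = π·2.5² × L = 19.634954 × 2333.961472 = 45827.226343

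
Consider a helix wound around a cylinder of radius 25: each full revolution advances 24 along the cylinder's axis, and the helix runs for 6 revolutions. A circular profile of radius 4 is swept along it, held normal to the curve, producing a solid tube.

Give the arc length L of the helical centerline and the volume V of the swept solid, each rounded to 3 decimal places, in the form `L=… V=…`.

L=953.415 V=47923.871

2πR = 2π·25 = 157.079633
per-turn = √(157.079633² + 24²) = √(24674.0110 + 576) = √25250.0110 = 158.902520
L = 6 × 158.902520 = 953.415123
V = π·4² × L = 50.265482 × 953.415123 = 47923.871122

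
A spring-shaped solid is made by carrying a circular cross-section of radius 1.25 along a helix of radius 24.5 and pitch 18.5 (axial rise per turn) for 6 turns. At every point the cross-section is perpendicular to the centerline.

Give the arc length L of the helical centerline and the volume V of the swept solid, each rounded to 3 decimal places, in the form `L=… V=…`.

2πR = 2π·24.5 = 153.938040
per-turn = √(153.938040² + 18.5²) = √(23696.9202 + 342.25) = √24039.1702 = 155.045703
L = 6 × 155.045703 = 930.274221
V = π·1.25² × L = 4.908739 × 930.274221 = 4566.472903

L=930.274 V=4566.473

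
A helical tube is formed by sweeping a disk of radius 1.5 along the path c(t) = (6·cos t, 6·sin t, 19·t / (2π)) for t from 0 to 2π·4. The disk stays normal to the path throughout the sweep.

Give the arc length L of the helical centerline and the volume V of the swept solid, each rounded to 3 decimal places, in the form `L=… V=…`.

L=168.866 V=1193.640

2πR = 2π·6 = 37.699112
per-turn = √(37.699112² + 19²) = √(1421.2230 + 361) = √1782.2230 = 42.216383
L = 4 × 42.216383 = 168.865534
V = π·1.5² × L = 7.068583 × 168.865534 = 1193.640122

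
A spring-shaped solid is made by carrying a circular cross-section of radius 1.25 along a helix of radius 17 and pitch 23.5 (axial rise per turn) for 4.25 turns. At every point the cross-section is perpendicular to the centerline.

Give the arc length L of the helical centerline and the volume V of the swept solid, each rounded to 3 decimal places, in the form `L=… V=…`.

L=464.817 V=2281.665

2πR = 2π·17 = 106.814150
per-turn = √(106.814150² + 23.5²) = √(11409.2627 + 552.25) = √11961.5127 = 109.368701
L = 4.25 × 109.368701 = 464.816978
V = π·1.25² × L = 4.908739 × 464.816978 = 2281.665005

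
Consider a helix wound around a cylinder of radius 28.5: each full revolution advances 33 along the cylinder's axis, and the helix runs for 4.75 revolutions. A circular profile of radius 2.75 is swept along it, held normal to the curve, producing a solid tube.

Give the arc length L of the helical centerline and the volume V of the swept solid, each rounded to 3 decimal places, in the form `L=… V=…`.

2πR = 2π·28.5 = 179.070781
per-turn = √(179.070781² + 33²) = √(32066.3447 + 1089) = √33155.3447 = 182.086091
L = 4.75 × 182.086091 = 864.908934
V = π·2.75² × L = 23.758294 × 864.908934 = 20548.761129

L=864.909 V=20548.761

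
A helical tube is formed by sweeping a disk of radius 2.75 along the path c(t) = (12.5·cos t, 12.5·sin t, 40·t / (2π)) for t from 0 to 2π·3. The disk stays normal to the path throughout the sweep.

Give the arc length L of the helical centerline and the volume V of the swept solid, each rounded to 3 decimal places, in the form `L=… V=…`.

L=264.417 V=6282.105

2πR = 2π·12.5 = 78.539816
per-turn = √(78.539816² + 40²) = √(6168.5028 + 1600) = √7768.5028 = 88.139110
L = 3 × 88.139110 = 264.417331
V = π·2.75² × L = 23.758294 × 264.417331 = 6282.104798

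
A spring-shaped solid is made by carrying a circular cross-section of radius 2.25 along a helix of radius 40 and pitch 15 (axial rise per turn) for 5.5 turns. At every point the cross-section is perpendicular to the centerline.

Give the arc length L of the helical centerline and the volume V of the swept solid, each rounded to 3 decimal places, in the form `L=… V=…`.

L=1384.761 V=22023.664

2πR = 2π·40 = 251.327412
per-turn = √(251.327412² + 15²) = √(63165.4682 + 225) = √63390.4682 = 251.774638
L = 5.5 × 251.774638 = 1384.760507
V = π·2.25² × L = 15.904313 × 1384.760507 = 22023.664270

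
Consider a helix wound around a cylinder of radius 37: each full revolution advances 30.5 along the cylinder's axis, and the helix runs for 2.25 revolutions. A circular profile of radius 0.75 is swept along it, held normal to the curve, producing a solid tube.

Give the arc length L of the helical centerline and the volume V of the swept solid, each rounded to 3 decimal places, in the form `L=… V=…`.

2πR = 2π·37 = 232.477856
per-turn = √(232.477856² + 30.5²) = √(54045.9537 + 930.25) = √54976.2037 = 234.470049
L = 2.25 × 234.470049 = 527.557609
V = π·0.75² × L = 1.767146 × 527.557609 = 932.271249

L=527.558 V=932.271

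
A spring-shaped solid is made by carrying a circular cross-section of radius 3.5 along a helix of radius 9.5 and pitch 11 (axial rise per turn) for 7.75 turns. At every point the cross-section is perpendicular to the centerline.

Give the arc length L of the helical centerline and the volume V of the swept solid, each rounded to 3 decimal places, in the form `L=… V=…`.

L=470.389 V=18102.693

2πR = 2π·9.5 = 59.690260
per-turn = √(59.690260² + 11²) = √(3562.9272 + 121) = √3683.9272 = 60.695364
L = 7.75 × 60.695364 = 470.389070
V = π·3.5² × L = 38.484510 × 470.389070 = 18102.692855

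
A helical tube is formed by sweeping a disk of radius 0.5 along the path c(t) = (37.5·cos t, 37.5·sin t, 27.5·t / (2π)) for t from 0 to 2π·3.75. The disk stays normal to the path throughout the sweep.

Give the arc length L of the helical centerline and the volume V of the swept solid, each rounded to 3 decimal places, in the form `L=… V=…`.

L=889.571 V=698.667

2πR = 2π·37.5 = 235.619449
per-turn = √(235.619449² + 27.5²) = √(55516.5248 + 756.25) = √56272.7748 = 237.218833
L = 3.75 × 237.218833 = 889.570624
V = π·0.5² × L = 0.785398 × 889.570624 = 698.667134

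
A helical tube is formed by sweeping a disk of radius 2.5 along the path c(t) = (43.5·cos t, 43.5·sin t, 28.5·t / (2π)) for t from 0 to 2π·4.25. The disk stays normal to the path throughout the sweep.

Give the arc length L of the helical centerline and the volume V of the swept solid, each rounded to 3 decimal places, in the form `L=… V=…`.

L=1167.902 V=22931.700

2πR = 2π·43.5 = 273.318561
per-turn = √(273.318561² + 28.5²) = √(74703.0357 + 812.25) = √75515.2857 = 274.800447
L = 4.25 × 274.800447 = 1167.901900
V = π·2.5² × L = 19.634954 × 1167.901900 = 22931.700183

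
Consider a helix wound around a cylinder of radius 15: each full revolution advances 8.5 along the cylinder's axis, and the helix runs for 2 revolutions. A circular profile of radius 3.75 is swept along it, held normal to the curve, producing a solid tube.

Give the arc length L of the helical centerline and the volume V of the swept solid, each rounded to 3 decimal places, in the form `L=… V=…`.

L=189.261 V=8361.277

2πR = 2π·15 = 94.247780
per-turn = √(94.247780² + 8.5²) = √(8882.6440 + 72.25) = √8954.8940 = 94.630301
L = 2 × 94.630301 = 189.260603
V = π·3.75² × L = 44.178647 × 189.260603 = 8361.277312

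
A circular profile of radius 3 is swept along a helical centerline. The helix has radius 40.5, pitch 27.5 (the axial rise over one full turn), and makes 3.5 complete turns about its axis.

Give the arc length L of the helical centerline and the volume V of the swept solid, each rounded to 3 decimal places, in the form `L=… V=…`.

L=895.827 V=25328.917

2πR = 2π·40.5 = 254.469005
per-turn = √(254.469005² + 27.5²) = √(64754.4745 + 756.25) = √65510.7245 = 255.950629
L = 3.5 × 255.950629 = 895.827201
V = π·3² × L = 28.274334 × 895.827201 = 25328.917394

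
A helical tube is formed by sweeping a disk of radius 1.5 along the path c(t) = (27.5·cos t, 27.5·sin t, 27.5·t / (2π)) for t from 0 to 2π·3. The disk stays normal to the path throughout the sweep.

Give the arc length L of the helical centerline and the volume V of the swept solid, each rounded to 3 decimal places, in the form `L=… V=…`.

L=524.887 V=3710.207

2πR = 2π·27.5 = 172.787596
per-turn = √(172.787596² + 27.5²) = √(29855.5533 + 756.25) = √30611.8033 = 174.962291
L = 3 × 174.962291 = 524.886873
V = π·1.5² × L = 7.068583 × 524.886873 = 3710.206677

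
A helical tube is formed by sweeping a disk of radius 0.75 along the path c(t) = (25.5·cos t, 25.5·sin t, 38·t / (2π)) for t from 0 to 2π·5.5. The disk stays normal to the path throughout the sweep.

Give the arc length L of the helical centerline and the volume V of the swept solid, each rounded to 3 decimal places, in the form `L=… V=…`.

2πR = 2π·25.5 = 160.221225
per-turn = √(160.221225² + 38²) = √(25670.8410 + 1444) = √27114.8410 = 164.665847
L = 5.5 × 164.665847 = 905.662156
V = π·0.75² × L = 1.767146 × 905.662156 = 1600.437137

L=905.662 V=1600.437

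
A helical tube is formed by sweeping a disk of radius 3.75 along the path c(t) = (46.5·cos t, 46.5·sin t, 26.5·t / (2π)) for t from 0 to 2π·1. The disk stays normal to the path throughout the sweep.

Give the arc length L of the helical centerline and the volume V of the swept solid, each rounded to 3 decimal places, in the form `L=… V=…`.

L=293.367 V=12960.577

2πR = 2π·46.5 = 292.168117
per-turn = √(292.168117² + 26.5²) = √(85362.2085 + 702.25) = √86064.4585 = 293.367446
L = 1 × 293.367446 = 293.367446
V = π·3.75² × L = 44.178647 × 293.367446 = 12960.576754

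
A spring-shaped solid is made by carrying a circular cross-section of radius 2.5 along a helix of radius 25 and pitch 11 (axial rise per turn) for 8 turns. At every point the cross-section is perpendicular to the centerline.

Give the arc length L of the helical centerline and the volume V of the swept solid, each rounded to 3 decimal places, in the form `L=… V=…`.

2πR = 2π·25 = 157.079633
per-turn = √(157.079633² + 11²) = √(24674.0110 + 121) = √24795.0110 = 157.464317
L = 8 × 157.464317 = 1259.714533
V = π·2.5² × L = 19.634954 × 1259.714533 = 24734.437012

L=1259.715 V=24734.437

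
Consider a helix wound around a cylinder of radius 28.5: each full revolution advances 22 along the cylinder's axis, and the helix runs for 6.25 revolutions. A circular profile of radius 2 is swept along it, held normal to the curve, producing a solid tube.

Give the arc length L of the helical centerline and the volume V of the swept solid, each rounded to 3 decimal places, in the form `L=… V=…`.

L=1127.607 V=14169.929

2πR = 2π·28.5 = 179.070781
per-turn = √(179.070781² + 22²) = √(32066.3447 + 484) = √32550.3447 = 180.417141
L = 6.25 × 180.417141 = 1127.607130
V = π·2² × L = 12.566371 × 1127.607130 = 14169.929104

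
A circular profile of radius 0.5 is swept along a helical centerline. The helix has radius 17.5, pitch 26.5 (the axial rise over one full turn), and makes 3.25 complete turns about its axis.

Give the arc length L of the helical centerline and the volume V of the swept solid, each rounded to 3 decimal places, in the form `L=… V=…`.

2πR = 2π·17.5 = 109.955743
per-turn = √(109.955743² + 26.5²) = √(12090.2654 + 702.25) = √12792.5154 = 113.104003
L = 3.25 × 113.104003 = 367.588008
V = π·0.5² × L = 0.785398 × 367.588008 = 288.702947

L=367.588 V=288.703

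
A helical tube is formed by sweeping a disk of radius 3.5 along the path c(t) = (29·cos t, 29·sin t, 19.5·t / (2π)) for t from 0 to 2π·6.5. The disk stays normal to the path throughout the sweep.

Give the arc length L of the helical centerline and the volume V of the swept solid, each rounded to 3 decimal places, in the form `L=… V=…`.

L=1191.143 V=45840.570

2πR = 2π·29 = 182.212374
per-turn = √(182.212374² + 19.5²) = √(33201.3492 + 380.25) = √33581.5992 = 183.252829
L = 6.5 × 183.252829 = 1191.143386
V = π·3.5² × L = 38.484510 × 1191.143386 = 45840.569564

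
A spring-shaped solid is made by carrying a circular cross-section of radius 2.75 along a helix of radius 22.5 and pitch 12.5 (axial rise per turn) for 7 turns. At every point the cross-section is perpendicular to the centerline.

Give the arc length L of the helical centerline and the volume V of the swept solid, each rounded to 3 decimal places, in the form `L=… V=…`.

2πR = 2π·22.5 = 141.371669
per-turn = √(141.371669² + 12.5²) = √(19985.9489 + 156.25) = √20142.1989 = 141.923215
L = 7 × 141.923215 = 993.462504
V = π·2.75² × L = 23.758294 × 993.462504 = 23602.974686

L=993.463 V=23602.975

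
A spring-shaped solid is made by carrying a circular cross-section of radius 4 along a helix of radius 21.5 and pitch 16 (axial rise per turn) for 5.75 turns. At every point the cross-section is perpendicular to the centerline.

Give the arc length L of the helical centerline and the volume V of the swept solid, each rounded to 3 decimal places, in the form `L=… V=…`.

2πR = 2π·21.5 = 135.088484
per-turn = √(135.088484² + 16²) = √(18248.8985 + 256) = √18504.8985 = 136.032711
L = 5.75 × 136.032711 = 782.188090
V = π·4² × L = 50.265482 × 782.188090 = 39317.061709

L=782.188 V=39317.062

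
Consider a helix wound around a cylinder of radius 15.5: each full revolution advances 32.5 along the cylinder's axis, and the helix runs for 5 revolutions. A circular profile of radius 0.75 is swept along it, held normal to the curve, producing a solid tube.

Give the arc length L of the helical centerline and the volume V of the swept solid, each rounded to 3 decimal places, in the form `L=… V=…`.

2πR = 2π·15.5 = 97.389372
per-turn = √(97.389372² + 32.5²) = √(9484.6898 + 1056.25) = √10540.9398 = 102.669079
L = 5 × 102.669079 = 513.345396
V = π·0.75² × L = 1.767146 × 513.345396 = 907.156195

L=513.345 V=907.156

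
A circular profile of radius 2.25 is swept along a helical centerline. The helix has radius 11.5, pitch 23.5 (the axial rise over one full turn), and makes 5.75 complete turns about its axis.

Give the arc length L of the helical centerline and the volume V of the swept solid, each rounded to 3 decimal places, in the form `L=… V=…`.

2πR = 2π·11.5 = 72.256631
per-turn = √(72.256631² + 23.5²) = √(5221.0207 + 552.25) = √5773.2707 = 75.982042
L = 5.75 × 75.982042 = 436.896742
V = π·2.25² × L = 15.904313 × 436.896742 = 6948.542455

L=436.897 V=6948.542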